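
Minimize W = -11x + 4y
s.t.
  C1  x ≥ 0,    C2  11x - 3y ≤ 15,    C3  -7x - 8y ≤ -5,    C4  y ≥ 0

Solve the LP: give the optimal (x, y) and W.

x = 15/11, y = 0, minimum W = -15

The feasible region is unbounded (it extends along (0, 1), (3, 11)), but W strictly increases along every unbounded feasible direction, so there is no improving ray and the minimum is attained at a vertex.

The optimum lies where 11x - 3y = 15 and y = 0.
Solving simultaneously gives x = 15/11, y = 0.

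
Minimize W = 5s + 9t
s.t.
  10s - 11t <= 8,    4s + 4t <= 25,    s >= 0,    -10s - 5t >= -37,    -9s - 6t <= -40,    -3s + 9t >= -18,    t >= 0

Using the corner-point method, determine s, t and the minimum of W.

Vertices and W = 5s + 9t:
  (23/20, 51/10) → W = 1033/20
  (5/6, 65/12) → W = 635/12
  (22/15, 67/15) → W = 713/15

The binding constraints are -10s - 5t = -37 and -9s - 6t = -40.
Solving simultaneously gives s = 22/15, t = 67/15.

s = 22/15, t = 67/15, minimum W = 713/15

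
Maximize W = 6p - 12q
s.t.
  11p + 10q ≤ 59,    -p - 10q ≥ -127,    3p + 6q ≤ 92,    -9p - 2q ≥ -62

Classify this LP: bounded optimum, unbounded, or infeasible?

From the feasible point (-34/5, 669/50), moving in the direction (2, -9) keeps every constraint satisfied while W increases without bound.

unbounded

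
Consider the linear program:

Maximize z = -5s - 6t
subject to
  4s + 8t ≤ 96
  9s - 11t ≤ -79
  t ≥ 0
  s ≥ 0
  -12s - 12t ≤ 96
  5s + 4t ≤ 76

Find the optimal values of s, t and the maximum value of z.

s = 0, t = 79/11, maximum z = -474/11

Vertices and z = -5s - 6t:
  (106/29, 295/29) → z = -2300/29
  (0, 12) → z = -72
  (0, 79/11) → z = -474/11

The optimum lies where 9s - 11t = -79 and s = 0.
Solving simultaneously gives s = 0, t = 79/11.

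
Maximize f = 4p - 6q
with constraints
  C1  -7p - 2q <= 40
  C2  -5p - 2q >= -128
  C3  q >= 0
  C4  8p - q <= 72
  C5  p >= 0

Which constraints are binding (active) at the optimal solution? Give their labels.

C3 and C4

Extreme points and f = 4p - 6q:
  (272/21, 664/21) → f = -2896/21
  (0, 64) → f = -384
  (9, 0) → f = 36
  (0, 0) → f = 0

The maximum is at (9, 0). Substituting into each constraint, equality holds for C3 and C4; the remaining constraints have slack.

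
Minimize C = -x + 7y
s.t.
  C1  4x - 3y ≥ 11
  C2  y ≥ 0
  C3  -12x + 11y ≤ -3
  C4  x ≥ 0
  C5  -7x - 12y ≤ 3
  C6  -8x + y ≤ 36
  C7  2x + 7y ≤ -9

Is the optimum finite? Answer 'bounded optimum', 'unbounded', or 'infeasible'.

infeasible

The boundaries 4x - 3y = 11 and y = 0 meet at (11/4, 0), but that point violates 2x + 7y ≤ -9. Every candidate vertex is excluded by some other constraint, so the feasible region is empty.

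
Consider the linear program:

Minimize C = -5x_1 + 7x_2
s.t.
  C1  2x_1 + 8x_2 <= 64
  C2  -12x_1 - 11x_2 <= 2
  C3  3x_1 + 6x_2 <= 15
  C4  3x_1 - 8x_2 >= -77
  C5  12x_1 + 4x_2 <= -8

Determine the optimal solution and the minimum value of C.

x_1 = -20/21, x_2 = 6/7, minimum C = 226/21

Feasible corners and C = -5x_1 + 7x_2:
  (-59/13, 62/13) → C = 729/13
  (-20/21, 6/7) → C = 226/21
  (-9/5, 17/5) → C = 164/5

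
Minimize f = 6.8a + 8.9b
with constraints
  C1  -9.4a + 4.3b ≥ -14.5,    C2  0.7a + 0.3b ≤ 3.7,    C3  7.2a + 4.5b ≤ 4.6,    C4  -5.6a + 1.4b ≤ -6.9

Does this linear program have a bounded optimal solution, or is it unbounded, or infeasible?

bounded optimum

Corner points and f = 6.8a + 8.9b:
  (773/666, -278/333) → f = 154/333
  (937/1092, -817/546) → f = -8171/1092
  (3749/3528, -299/441) → f = 10511/8820
The feasible region has finitely many vertices and no improving ray; the minimum is -8171/1092 at (937/1092, -817/546).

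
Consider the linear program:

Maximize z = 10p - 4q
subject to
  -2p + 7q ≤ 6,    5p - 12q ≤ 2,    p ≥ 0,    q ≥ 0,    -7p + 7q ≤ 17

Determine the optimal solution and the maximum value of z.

p = 86/11, q = 34/11, maximum z = 724/11

Vertices and z = 10p - 4q:
  (86/11, 34/11) → z = 724/11
  (0, 6/7) → z = -24/7
  (2/5, 0) → z = 4
  (0, 0) → z = 0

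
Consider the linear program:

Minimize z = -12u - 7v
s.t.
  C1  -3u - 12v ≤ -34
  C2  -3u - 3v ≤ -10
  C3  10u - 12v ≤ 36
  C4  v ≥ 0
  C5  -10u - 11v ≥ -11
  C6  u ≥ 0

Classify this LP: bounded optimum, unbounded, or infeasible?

The boundaries -3u - 12v = -34 and -3u - 3v = -10 meet at (2/3, 8/3), but that point violates -10u - 11v ≥ -11. Every candidate vertex is excluded by some other constraint, so the feasible region is empty.

infeasible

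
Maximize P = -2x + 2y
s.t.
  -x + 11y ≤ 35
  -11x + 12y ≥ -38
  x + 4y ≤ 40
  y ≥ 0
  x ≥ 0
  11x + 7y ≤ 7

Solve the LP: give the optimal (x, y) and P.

x = 0, y = 1, maximum P = 2

Feasible corners and P = -2x + 2y:
  (0, 0) → P = 0
  (7/11, 0) → P = -14/11
  (0, 1) → P = 2

At the optimal vertex, x = 0 and 11x + 7y = 7.
Solving simultaneously gives x = 0, y = 1.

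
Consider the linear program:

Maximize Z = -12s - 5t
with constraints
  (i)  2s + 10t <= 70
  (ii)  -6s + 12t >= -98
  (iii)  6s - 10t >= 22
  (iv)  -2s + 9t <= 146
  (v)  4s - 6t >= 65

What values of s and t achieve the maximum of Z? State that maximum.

s = 16, t = -1/6, maximum Z = -1147/6

Feasible corners and Z = -12s - 5t:
  (65/3, 8/3) → Z = -820/3
  (535/26, 75/26) → Z = -6795/26
  (16, -1/6) → Z = -1147/6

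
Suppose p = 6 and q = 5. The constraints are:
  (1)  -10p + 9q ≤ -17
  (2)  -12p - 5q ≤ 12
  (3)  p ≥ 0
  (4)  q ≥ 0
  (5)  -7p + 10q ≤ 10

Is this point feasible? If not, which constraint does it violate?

not feasible — violates (1)

Constraint (1): -10p + 9q = -15, which is not ≤ -17. All other constraints are satisfied.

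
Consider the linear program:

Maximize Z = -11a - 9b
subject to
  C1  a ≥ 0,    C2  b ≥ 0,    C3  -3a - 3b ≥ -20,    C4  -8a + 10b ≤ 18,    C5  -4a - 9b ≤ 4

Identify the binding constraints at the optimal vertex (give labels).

C1 and C2

Feasible corners and Z = -11a - 9b:
  (0, 0) → Z = 0
  (0, 9/5) → Z = -81/5
  (20/3, 0) → Z = -220/3
  (73/27, 107/27) → Z = -1766/27

The maximum is at (0, 0). Substituting into each constraint, equality holds for C1 and C2; the remaining constraints have slack.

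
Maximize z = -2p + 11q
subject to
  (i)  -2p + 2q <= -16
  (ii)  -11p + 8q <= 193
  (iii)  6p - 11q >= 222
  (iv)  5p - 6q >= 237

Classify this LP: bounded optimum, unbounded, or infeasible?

unbounded

From the feasible point (-1527/13, -1786/13), moving in the direction (11, 6) keeps every constraint satisfied while z increases without bound.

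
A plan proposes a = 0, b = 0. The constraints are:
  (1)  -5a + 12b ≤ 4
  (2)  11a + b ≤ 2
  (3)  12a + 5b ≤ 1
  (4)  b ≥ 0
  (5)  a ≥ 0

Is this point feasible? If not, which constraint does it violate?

feasible

(1): 0 ≤ 4 ✓
(2): 0 ≤ 2 ✓
(3): 0 ≤ 1 ✓
(4): 0 ≥ 0 ✓
(5): 0 ≥ 0 ✓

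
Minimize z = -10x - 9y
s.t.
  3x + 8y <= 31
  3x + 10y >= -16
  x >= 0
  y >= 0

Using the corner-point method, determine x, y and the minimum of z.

Vertices and z = -10x - 9y:
  (0, 31/8) → z = -279/8
  (31/3, 0) → z = -310/3
  (0, 0) → z = 0

The binding constraints are 3x + 8y = 31 and y = 0.
Solving simultaneously gives x = 31/3, y = 0.

x = 31/3, y = 0, minimum z = -310/3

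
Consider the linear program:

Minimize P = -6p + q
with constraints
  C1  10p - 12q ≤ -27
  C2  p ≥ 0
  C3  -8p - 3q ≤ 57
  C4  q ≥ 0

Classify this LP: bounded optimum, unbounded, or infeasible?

From the feasible point (0, 9/4), moving in the direction (12, 10) keeps every constraint satisfied while P decreases without bound.

unbounded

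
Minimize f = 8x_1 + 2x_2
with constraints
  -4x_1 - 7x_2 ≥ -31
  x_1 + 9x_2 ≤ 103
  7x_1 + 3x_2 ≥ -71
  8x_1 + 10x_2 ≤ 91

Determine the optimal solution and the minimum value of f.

Corner points and f = 8x_1 + 2x_2:
  (-442/29, 381/29) → f = -2774/29
  (327/16, -29/4) → f = 149
  (-79/5, 66/5) → f = -100
The feasible region is unbounded (it extends along (5, -4), (3, -7)), but f strictly increases along every unbounded feasible direction, so there is no improving ray and the minimum is attained at a vertex.

The binding constraints are x_1 + 9x_2 = 103 and 7x_1 + 3x_2 = -71.
Solving simultaneously gives x_1 = -79/5, x_2 = 66/5.

x_1 = -79/5, x_2 = 66/5, minimum f = -100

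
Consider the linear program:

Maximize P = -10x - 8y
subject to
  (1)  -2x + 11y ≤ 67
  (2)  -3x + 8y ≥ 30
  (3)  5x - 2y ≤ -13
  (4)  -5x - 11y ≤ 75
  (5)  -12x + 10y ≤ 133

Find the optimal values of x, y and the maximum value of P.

Vertices and P = -10x - 8y:
  (-3/17, 103/17) → P = -794/17
  (-793/112, 269/56) → P = 259/8
  (-22/17, 111/34) → P = -224/17
  (-382/33, -13/22) → P = 3976/33

At the optimal vertex, -3x + 8y = 30 and -12x + 10y = 133.
Solving simultaneously gives x = -382/33, y = -13/22.

x = -382/33, y = -13/22, maximum P = 3976/33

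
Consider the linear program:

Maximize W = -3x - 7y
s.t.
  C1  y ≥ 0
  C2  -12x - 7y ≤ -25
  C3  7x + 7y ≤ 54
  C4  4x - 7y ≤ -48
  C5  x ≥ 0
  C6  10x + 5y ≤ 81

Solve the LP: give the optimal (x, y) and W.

x = 0, y = 48/7, maximum W = -48

The binding constraints are 4x - 7y = -48 and x = 0.
Solving simultaneously gives x = 0, y = 48/7.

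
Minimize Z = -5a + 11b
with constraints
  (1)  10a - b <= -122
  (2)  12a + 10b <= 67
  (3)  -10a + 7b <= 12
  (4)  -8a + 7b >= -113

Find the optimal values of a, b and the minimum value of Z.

Vertices and Z = -5a + 11b:
  (-421/30, -55/3) → Z = -263/2
  (-967/62, -1053/31) → Z = -18331/62
  (-125/2, -613/7) → Z = -9111/14

At the optimal vertex, -10a + 7b = 12 and -8a + 7b = -113.
Solving simultaneously gives a = -125/2, b = -613/7.

a = -125/2, b = -613/7, minimum Z = -9111/14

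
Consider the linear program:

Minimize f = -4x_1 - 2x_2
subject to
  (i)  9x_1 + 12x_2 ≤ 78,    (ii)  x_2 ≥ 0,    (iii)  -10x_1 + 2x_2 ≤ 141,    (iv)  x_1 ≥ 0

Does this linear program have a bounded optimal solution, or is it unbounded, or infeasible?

Extreme points and f = -4x_1 - 2x_2:
  (26/3, 0) → f = -104/3
  (0, 13/2) → f = -13
  (0, 0) → f = 0
The feasible region has finitely many vertices and no improving ray; the minimum is -104/3 at (26/3, 0).

bounded optimum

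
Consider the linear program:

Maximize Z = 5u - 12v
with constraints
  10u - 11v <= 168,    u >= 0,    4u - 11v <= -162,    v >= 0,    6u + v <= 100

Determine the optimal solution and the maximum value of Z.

u = 67/5, v = 98/5, maximum Z = -841/5

Corner points and Z = 5u - 12v:
  (0, 162/11) → Z = -1944/11
  (0, 100) → Z = -1200
  (67/5, 98/5) → Z = -841/5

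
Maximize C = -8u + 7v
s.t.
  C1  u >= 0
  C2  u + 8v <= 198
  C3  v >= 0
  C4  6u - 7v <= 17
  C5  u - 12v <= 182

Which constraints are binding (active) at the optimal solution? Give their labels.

C1 and C2

Vertices and C = -8u + 7v:
  (0, 99/4) → C = 693/4
  (0, 0) → C = 0
  (1522/55, 1171/55) → C = -3979/55
  (17/6, 0) → C = -68/3

The maximum is at (0, 99/4). Substituting into each constraint, equality holds for C1 and C2; the remaining constraints have slack.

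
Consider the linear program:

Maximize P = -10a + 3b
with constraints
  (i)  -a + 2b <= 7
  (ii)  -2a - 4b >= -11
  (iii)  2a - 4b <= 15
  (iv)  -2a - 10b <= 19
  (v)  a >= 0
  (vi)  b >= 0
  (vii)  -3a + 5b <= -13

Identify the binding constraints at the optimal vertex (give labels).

(vi) and (vii)

Vertices and P = -10a + 3b:
  (11/2, 0) → P = -55
  (107/22, 7/22) → P = -1049/22
  (13/3, 0) → P = -130/3

The maximum is at (13/3, 0). Substituting into each constraint, equality holds for (vi) and (vii); the remaining constraints have slack.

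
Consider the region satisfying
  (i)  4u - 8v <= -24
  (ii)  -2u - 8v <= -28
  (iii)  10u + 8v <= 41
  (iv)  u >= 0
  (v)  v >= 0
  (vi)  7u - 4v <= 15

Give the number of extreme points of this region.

4

Intersecting each pair of boundary lines and keeping only the points that satisfy every inequality leaves:
  (2/3, 10/3)
  (17/14, 101/28)
  (0, 7/2)
  (0, 41/8)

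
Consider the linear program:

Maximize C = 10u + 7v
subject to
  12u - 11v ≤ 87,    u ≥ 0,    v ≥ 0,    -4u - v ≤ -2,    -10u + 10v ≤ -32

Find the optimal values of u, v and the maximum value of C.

u = 259/5, v = 243/5, maximum C = 4291/5

Vertices and C = 10u + 7v:
  (29/4, 0) → C = 145/2
  (259/5, 243/5) → C = 4291/5
  (16/5, 0) → C = 32

The binding constraints are 12u - 11v = 87 and -10u + 10v = -32.
Solving simultaneously gives u = 259/5, v = 243/5.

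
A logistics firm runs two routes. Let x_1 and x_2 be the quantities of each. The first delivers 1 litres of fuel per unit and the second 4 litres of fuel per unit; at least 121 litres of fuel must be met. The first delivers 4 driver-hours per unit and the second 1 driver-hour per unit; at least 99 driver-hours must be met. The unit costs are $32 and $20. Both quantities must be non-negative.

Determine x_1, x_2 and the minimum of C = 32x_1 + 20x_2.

Feasible corners and C = 32x_1 + 20x_2:
  (0, 99) → C = 1980
  (121, 0) → C = 3872
  (55/3, 77/3) → C = 1100
The feasible region is unbounded (it extends along (0, 1), (1, 0)), but C strictly increases along every unbounded feasible direction, so there is no improving ray and the minimum is attained at a vertex.

At the optimal vertex, x_1 + 4x_2 = 121 and 4x_1 + x_2 = 99.
Solving simultaneously gives x_1 = 55/3, x_2 = 77/3.

x_1 = 55/3, x_2 = 77/3, minimum C = 1100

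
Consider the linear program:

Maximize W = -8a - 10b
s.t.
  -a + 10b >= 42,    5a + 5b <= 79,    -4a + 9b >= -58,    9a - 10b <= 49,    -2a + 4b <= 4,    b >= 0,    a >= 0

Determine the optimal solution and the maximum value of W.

Extreme points and W = -8a - 10b:
  (116/11, 289/55) → W = -1506/11
  (8, 5) → W = -114
  (148/15, 89/15) → W = -2074/15

The binding constraints are -a + 10b = 42 and -2a + 4b = 4.
Solving simultaneously gives a = 8, b = 5.

a = 8, b = 5, maximum W = -114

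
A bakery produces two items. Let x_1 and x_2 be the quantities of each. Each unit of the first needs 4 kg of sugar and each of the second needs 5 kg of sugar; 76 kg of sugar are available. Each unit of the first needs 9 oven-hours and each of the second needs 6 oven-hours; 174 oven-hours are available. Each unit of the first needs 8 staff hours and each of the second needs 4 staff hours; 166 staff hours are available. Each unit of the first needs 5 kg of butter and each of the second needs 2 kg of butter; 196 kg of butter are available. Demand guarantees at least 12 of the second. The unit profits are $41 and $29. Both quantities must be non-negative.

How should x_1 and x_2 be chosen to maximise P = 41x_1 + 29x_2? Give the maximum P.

x_1 = 4, x_2 = 12, maximum P = 512

Feasible corners and P = 41x_1 + 29x_2:
  (0, 76/5) → P = 2204/5
  (0, 12) → P = 348
  (4, 12) → P = 512

The optimum lies where 4x_1 + 5x_2 = 76 and x_2 = 12.
Solving simultaneously gives x_1 = 4, x_2 = 12.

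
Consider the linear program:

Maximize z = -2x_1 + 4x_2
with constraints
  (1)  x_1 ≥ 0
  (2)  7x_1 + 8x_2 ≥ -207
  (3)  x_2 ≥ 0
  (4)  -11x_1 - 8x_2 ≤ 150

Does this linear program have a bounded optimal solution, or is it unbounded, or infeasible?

unbounded

From the feasible point (0, 0), moving in the direction (0, 1) keeps every constraint satisfied while z increases without bound.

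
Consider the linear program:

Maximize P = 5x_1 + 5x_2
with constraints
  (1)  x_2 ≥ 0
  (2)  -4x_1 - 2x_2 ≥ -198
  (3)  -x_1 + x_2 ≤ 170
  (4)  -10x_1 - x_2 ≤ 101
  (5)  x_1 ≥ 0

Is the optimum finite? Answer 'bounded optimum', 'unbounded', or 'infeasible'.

bounded optimum

Corner points and P = 5x_1 + 5x_2:
  (99/2, 0) → P = 495/2
  (0, 0) → P = 0
  (0, 99) → P = 495
The feasible region has finitely many vertices and no improving ray; the maximum is 495 at (0, 99).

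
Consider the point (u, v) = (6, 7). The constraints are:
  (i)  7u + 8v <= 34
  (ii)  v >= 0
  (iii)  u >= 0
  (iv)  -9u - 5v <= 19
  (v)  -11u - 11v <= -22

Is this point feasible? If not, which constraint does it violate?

not feasible — violates (i)

Constraint (i): 7u + 8v = 98, which is not ≤ 34. All other constraints are satisfied.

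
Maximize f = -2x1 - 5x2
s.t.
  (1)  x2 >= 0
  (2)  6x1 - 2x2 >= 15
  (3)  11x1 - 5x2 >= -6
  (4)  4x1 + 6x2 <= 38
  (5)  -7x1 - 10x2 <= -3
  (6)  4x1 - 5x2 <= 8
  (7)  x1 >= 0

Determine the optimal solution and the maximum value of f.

Extreme points and f = -2x1 - 5x2:
  (83/22, 42/11) → f = -293/11
  (59/22, 6/11) → f = -89/11
  (119/22, 30/11) → f = -269/11

The binding constraints are 6x1 - 2x2 = 15 and 4x1 - 5x2 = 8.
Solving simultaneously gives x1 = 59/22, x2 = 6/11.

x1 = 59/22, x2 = 6/11, maximum f = -89/11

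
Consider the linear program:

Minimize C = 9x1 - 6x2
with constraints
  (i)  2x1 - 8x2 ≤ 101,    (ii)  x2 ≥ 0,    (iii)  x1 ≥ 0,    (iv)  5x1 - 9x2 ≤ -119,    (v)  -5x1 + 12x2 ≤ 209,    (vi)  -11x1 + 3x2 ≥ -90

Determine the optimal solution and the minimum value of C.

Extreme points and C = 9x1 - 6x2:
  (0, 119/9) → C = -238/3
  (0, 209/12) → C = -209/2
  (389/28, 1759/84) → C = -17/28
  (569/39, 2749/117) → C = -29/3

x1 = 0, x2 = 209/12, minimum C = -209/2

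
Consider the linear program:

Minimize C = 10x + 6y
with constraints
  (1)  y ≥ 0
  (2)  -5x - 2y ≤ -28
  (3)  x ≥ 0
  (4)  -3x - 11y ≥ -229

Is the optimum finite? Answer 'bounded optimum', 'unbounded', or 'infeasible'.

Feasible corners and C = 10x + 6y:
  (28/5, 0) → C = 56
  (229/3, 0) → C = 2290/3
  (0, 14) → C = 84
  (0, 229/11) → C = 1374/11
The feasible region has finitely many vertices and no improving ray; the minimum is 56 at (28/5, 0).

bounded optimum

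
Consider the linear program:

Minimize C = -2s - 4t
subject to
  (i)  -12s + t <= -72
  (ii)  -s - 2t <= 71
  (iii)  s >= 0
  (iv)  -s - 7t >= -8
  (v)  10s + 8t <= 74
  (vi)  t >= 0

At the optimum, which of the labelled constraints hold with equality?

Corner points and C = -2s - 4t:
  (512/85, 24/85) → C = -224/17
  (6, 0) → C = -12
  (227/31, 3/31) → C = -466/31
  (37/5, 0) → C = -74/5

The minimum is at (227/31, 3/31). Substituting into each constraint, equality holds for (iv) and (v); the remaining constraints have slack.

(iv) and (v)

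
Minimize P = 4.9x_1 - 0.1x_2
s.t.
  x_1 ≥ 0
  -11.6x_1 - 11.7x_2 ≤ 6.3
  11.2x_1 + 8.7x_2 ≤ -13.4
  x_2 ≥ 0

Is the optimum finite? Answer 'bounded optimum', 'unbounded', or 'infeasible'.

The boundaries x_1 = 0 and x_2 = 0 meet at (0, 0), but that point violates 11.2x_1 + 8.7x_2 ≤ -13.4. Every candidate vertex is excluded by some other constraint, so the feasible region is empty.

infeasible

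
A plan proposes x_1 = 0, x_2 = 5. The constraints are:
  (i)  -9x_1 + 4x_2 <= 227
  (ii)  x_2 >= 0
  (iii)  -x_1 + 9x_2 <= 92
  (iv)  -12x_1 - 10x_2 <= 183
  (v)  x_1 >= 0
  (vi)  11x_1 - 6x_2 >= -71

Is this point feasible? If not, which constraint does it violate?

(i): 20 ≤ 227 ✓
(ii): 5 ≥ 0 ✓
(iii): 45 ≤ 92 ✓
(iv): -50 ≤ 183 ✓
(v): 0 ≥ 0 ✓
(vi): -30 ≥ -71 ✓

feasible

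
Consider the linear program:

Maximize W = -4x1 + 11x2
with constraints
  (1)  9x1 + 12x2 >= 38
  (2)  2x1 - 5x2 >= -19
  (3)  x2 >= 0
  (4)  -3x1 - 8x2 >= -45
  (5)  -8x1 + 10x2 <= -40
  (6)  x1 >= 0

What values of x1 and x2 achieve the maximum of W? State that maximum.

x1 = 385/47, x2 = 120/47, maximum W = -220/47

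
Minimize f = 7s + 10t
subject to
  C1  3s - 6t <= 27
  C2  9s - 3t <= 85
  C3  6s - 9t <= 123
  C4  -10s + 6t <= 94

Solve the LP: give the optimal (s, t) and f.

Extreme points and f = 7s + 10t:
  (143/15, 4/15) → f = 347/5
  (-121/7, -92/7) → f = -1767/7
  (33, 212/3) → f = 2813/3

s = -121/7, t = -92/7, minimum f = -1767/7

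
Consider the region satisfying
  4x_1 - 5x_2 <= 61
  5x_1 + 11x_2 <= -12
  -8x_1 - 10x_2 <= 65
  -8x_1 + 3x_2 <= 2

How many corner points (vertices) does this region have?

Of the 6 pairwise boundary intersections, those satisfying every inequality are:
  (611/69, -353/69)
  (57/16, -187/20)
  (-58/103, -86/103)
  (-215/104, -63/13)

4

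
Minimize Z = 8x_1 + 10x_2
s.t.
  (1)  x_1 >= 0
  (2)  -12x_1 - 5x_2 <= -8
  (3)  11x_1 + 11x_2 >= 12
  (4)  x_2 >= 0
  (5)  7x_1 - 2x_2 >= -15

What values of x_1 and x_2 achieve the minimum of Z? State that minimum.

Corner points and Z = 8x_1 + 10x_2:
  (0, 8/5) → Z = 16
  (0, 15/2) → Z = 75
  (4/11, 8/11) → Z = 112/11
  (12/11, 0) → Z = 96/11
The feasible region is unbounded (it extends along (2, 7), (1, 0)), but Z strictly increases along every unbounded feasible direction, so there is no improving ray and the minimum is attained at a vertex.

At the optimal vertex, 11x_1 + 11x_2 = 12 and x_2 = 0.
Solving simultaneously gives x_1 = 12/11, x_2 = 0.

x_1 = 12/11, x_2 = 0, minimum Z = 96/11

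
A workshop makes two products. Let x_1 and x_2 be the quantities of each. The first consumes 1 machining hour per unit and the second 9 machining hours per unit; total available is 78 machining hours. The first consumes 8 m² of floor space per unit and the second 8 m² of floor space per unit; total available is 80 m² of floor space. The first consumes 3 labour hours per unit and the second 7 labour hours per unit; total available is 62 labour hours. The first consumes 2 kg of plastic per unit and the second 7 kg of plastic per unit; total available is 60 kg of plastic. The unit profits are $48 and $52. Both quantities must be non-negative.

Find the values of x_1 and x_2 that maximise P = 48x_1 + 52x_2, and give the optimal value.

x_1 = 2, x_2 = 8, maximum P = 512

Vertices and P = 48x_1 + 52x_2:
  (0, 0) → P = 0
  (0, 60/7) → P = 3120/7
  (10, 0) → P = 480
  (2, 8) → P = 512

At the optimal vertex, 8x_1 + 8x_2 = 80 and 3x_1 + 7x_2 = 62.
Solving simultaneously gives x_1 = 2, x_2 = 8.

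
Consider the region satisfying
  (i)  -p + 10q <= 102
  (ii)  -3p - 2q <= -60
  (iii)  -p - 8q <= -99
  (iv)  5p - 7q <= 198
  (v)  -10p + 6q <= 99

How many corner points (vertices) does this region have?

The feasible vertices (each the meet of two boundaries and inside every other half-plane) are:
  (99/8, 183/16)
  (2694/43, 708/43)
  (141/11, 237/22)
  (2277/47, 297/47)

4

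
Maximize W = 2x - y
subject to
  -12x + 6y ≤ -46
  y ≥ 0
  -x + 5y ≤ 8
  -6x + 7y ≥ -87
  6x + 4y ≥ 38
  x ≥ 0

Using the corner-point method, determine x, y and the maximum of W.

Vertices and W = 2x - y:
  (139/27, 71/27) → W = 23/3
  (103/21, 15/7) → W = 23/3
  (29/2, 0) → W = 29
  (19/3, 0) → W = 38/3
  (491/23, 135/23) → W = 847/23

x = 491/23, y = 135/23, maximum W = 847/23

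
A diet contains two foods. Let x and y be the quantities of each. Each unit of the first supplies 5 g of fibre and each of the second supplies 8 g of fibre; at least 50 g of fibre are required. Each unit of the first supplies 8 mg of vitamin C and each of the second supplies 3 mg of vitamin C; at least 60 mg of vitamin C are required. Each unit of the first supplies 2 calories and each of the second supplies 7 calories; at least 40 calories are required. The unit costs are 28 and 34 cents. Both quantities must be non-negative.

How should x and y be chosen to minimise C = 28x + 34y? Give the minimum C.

x = 6, y = 4, minimum C = 304

Extreme points and C = 28x + 34y:
  (0, 20) → C = 680
  (20, 0) → C = 560
  (6, 4) → C = 304
The feasible region is unbounded (it extends along (0, 1), (1, 0)), but C strictly increases along every unbounded feasible direction, so there is no improving ray and the minimum is attained at a vertex.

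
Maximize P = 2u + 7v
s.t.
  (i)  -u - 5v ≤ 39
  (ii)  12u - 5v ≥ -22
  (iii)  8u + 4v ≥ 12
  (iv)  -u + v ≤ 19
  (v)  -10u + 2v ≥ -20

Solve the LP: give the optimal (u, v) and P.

u = 72/13, v = 230/13, maximum P = 1754/13

Feasible corners and P = 2u + 7v:
  (-7/22, 40/11) → P = 273/11
  (72/13, 230/13) → P = 1754/13
  (13/7, -5/7) → P = -9/7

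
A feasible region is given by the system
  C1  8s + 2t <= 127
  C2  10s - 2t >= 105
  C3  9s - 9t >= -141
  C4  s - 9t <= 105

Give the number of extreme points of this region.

Pairwise boundary intersections that survive every other constraint:
  (116/9, 215/18)
  (1353/74, -713/74)
  (735/88, -945/88)

3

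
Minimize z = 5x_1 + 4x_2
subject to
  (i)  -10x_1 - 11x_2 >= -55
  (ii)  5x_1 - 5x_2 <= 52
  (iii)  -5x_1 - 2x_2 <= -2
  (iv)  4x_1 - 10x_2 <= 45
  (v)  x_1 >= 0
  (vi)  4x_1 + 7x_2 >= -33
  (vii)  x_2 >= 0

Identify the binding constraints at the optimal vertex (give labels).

(iii) and (vii)

Corner points and z = 5x_1 + 4x_2:
  (0, 5) → z = 20
  (11/2, 0) → z = 55/2
  (0, 1) → z = 4
  (2/5, 0) → z = 2

The minimum is at (2/5, 0). Substituting into each constraint, equality holds for (iii) and (vii); the remaining constraints have slack.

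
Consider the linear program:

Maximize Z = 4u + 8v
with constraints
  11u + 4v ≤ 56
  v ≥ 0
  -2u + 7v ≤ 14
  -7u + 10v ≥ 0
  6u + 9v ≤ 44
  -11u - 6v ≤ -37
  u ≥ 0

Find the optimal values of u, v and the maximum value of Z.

u = 91/30, v = 43/15, maximum Z = 526/15

Extreme points and Z = 4u + 8v:
  (91/30, 43/15) → Z = 526/15
  (175/89, 228/89) → Z = 2524/89
  (440/123, 308/123) → Z = 1408/41
  (185/76, 259/152) → Z = 444/19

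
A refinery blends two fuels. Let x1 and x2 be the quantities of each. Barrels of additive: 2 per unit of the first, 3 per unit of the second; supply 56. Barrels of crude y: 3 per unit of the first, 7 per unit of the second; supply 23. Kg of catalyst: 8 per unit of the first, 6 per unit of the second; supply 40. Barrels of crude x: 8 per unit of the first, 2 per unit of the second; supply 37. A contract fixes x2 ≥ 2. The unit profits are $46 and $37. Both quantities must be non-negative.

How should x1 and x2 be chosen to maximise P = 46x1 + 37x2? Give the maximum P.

Vertices and P = 46x1 + 37x2:
  (0, 23/7) → P = 851/7
  (0, 2) → P = 74
  (3, 2) → P = 212

At the optimal vertex, 3x1 + 7x2 = 23 and x2 = 2.
Solving simultaneously gives x1 = 3, x2 = 2.

x1 = 3, x2 = 2, maximum P = 212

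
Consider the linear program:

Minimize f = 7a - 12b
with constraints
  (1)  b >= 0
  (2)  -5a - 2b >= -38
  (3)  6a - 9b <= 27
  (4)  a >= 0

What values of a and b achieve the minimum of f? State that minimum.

a = 0, b = 19, minimum f = -228

Extreme points and f = 7a - 12b:
  (9/2, 0) → f = 63/2
  (0, 0) → f = 0
  (132/19, 31/19) → f = 552/19
  (0, 19) → f = -228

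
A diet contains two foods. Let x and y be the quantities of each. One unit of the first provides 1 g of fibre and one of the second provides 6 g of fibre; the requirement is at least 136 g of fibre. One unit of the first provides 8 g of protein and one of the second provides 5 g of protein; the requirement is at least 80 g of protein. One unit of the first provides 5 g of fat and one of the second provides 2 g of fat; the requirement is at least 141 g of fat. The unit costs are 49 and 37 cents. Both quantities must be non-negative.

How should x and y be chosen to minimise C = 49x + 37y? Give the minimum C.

x = 41/2, y = 77/4, minimum C = 6867/4

The feasible region is unbounded (it extends along (0, 1), (1, 0)), but C strictly increases along every unbounded feasible direction, so there is no improving ray and the minimum is attained at a vertex.

At the optimal vertex, x + 6y = 136 and 5x + 2y = 141.
Solving simultaneously gives x = 41/2, y = 77/4.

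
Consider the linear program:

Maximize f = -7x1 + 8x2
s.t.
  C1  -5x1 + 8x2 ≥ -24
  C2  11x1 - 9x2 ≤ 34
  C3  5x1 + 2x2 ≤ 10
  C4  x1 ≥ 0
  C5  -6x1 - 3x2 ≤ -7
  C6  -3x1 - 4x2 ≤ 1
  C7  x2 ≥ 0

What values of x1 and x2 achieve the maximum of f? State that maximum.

Corner points and f = -7x1 + 8x2:
  (0, 5) → f = 40
  (2, 0) → f = -14
  (0, 7/3) → f = 56/3
  (7/6, 0) → f = -49/6

x1 = 0, x2 = 5, maximum f = 40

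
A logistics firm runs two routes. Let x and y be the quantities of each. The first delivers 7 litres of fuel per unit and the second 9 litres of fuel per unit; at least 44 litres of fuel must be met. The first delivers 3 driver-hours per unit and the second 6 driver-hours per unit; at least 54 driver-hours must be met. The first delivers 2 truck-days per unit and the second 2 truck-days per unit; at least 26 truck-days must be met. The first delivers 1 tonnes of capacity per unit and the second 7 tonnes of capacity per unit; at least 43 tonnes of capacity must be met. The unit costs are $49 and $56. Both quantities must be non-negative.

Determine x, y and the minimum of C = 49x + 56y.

Extreme points and C = 49x + 56y:
  (0, 13) → C = 728
  (43, 0) → C = 2107
  (8, 5) → C = 672
The feasible region is unbounded (it extends along (0, 1), (1, 0)), but C strictly increases along every unbounded feasible direction, so there is no improving ray and the minimum is attained at a vertex.

The binding constraints are 3x + 6y = 54 and 2x + 2y = 26.
Solving simultaneously gives x = 8, y = 5.

x = 8, y = 5, minimum C = 672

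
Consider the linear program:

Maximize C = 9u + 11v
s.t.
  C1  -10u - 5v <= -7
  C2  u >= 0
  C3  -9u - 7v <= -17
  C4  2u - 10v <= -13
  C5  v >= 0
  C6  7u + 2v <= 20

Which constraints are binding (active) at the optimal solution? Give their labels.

C2 and C6

Corner points and C = 9u + 11v:
  (0, 17/7) → C = 187/7
  (0, 10) → C = 110
  (79/104, 151/104) → C = 593/26
  (87/37, 131/74) → C = 3007/74

The maximum is at (0, 10). Substituting into each constraint, equality holds for C2 and C6; the remaining constraints have slack.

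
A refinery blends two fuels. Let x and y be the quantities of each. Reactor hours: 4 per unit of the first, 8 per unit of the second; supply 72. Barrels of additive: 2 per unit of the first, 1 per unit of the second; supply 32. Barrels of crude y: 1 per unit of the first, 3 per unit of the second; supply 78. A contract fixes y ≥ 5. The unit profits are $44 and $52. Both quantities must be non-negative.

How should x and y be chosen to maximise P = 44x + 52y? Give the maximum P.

Corner points and P = 44x + 52y:
  (0, 9) → P = 468
  (0, 5) → P = 260
  (8, 5) → P = 612

The binding constraints are 4x + 8y = 72 and y = 5.
Solving simultaneously gives x = 8, y = 5.

x = 8, y = 5, maximum P = 612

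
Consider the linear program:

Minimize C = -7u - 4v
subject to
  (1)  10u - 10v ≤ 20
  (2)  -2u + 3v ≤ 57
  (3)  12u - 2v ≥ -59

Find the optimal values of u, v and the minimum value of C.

Corner points and C = -7u - 4v:
  (63, 61) → C = -685
  (-63/10, -83/10) → C = 773/10
  (-63/32, 283/16) → C = -1823/32

u = 63, v = 61, minimum C = -685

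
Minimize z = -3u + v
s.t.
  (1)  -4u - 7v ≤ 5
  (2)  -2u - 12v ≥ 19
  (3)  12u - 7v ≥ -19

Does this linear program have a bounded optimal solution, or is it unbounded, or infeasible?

From the feasible point (73/34, -33/17), moving in the direction (7, -4) keeps every constraint satisfied while z decreases without bound.

unbounded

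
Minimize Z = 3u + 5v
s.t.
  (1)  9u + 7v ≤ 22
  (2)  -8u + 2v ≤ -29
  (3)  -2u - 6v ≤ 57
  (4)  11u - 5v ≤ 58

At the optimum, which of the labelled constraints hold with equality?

(2) and (4)

Extreme points and Z = 3u + 5v:
  (247/74, -85/74) → Z = 158/37
  (258/61, -140/61) → Z = 74/61
  (29/18, -145/18) → Z = -319/9

The minimum is at (29/18, -145/18). Substituting into each constraint, equality holds for (2) and (4); the remaining constraints have slack.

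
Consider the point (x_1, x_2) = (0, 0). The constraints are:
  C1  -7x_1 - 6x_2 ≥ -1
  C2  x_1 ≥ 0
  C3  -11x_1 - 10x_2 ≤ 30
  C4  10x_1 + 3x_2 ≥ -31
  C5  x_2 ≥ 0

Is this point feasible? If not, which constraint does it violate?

feasible

C1: 0 ≥ -1 ✓
C2: 0 ≥ 0 ✓
C3: 0 ≤ 30 ✓
C4: 0 ≥ -31 ✓
C5: 0 ≥ 0 ✓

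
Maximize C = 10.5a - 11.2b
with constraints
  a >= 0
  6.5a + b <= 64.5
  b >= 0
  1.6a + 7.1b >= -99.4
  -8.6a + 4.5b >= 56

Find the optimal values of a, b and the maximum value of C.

Feasible corners and C = 10.5a - 11.2b:
  (0, 129/2) → C = -3612/5
  (0, 112/9) → C = -6272/45
  (4685/757, 18374/757) → C = -1565963/7570

The optimum lies where a = 0 and -8.6a + 4.5b = 56.
Solving simultaneously gives a = 0, b = 112/9.

a = 0, b = 112/9, maximum C = -6272/45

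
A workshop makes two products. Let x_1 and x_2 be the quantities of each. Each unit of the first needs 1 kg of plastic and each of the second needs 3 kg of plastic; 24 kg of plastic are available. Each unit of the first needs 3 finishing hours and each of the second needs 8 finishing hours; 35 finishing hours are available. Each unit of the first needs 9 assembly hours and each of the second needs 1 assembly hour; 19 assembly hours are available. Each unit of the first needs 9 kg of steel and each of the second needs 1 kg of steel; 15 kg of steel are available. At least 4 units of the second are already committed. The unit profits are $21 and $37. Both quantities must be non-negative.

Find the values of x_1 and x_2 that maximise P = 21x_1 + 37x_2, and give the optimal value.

x_1 = 1, x_2 = 4, maximum P = 169

Feasible corners and P = 21x_1 + 37x_2:
  (0, 35/8) → P = 1295/8
  (0, 4) → P = 148
  (1, 4) → P = 169

The optimum lies where 3x_1 + 8x_2 = 35 and x_2 = 4.
Solving simultaneously gives x_1 = 1, x_2 = 4.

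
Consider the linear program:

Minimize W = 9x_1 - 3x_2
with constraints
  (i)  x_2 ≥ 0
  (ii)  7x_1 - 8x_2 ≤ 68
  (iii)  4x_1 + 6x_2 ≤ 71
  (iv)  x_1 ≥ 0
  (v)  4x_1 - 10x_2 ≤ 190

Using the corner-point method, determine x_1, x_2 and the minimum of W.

Corner points and W = 9x_1 - 3x_2:
  (68/7, 0) → W = 612/7
  (0, 0) → W = 0
  (488/37, 225/74) → W = 8109/74
  (0, 71/6) → W = -71/2

The binding constraints are 4x_1 + 6x_2 = 71 and x_1 = 0.
Solving simultaneously gives x_1 = 0, x_2 = 71/6.

x_1 = 0, x_2 = 71/6, minimum W = -71/2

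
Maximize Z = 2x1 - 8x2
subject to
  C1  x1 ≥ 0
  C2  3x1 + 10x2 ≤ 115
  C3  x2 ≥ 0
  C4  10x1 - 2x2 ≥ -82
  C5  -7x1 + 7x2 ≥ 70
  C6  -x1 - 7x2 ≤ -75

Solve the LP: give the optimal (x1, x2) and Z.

Feasible corners and Z = 2x1 - 8x2:
  (0, 23/2) → Z = -92
  (0, 75/7) → Z = -600/7
  (15/13, 145/13) → Z = -1130/13
  (5/8, 85/8) → Z = -335/4

At the optimal vertex, -7x1 + 7x2 = 70 and -x1 - 7x2 = -75.
Solving simultaneously gives x1 = 5/8, x2 = 85/8.

x1 = 5/8, x2 = 85/8, maximum Z = -335/4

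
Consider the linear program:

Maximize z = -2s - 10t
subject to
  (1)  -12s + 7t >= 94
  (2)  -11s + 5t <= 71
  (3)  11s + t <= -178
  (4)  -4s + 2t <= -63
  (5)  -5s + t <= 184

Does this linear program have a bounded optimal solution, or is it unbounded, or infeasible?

infeasible

The boundaries -12s + 7t = 94 and -4s + 2t = -63 meet at (629/4, 283), but that point violates 11s + t ≤ -178. Every candidate vertex is excluded by some other constraint, so the feasible region is empty.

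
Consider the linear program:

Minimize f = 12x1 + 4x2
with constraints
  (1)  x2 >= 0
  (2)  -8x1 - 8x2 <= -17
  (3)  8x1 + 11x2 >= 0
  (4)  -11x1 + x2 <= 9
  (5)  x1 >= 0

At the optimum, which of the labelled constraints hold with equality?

(2) and (5)

Corner points and f = 12x1 + 4x2:
  (17/8, 0) → f = 51/2
  (0, 17/8) → f = 17/2
  (0, 9) → f = 36
The feasible region is unbounded (it extends along (1, 11), (1, 0)), but f strictly increases along every unbounded feasible direction, so there is no improving ray and the minimum is attained at a vertex.

The minimum is at (0, 17/8). Substituting into each constraint, equality holds for (2) and (5); the remaining constraints have slack.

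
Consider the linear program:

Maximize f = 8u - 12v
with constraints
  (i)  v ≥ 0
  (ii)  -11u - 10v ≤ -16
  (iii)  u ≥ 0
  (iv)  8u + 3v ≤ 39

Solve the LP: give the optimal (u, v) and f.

Extreme points and f = 8u - 12v:
  (16/11, 0) → f = 128/11
  (39/8, 0) → f = 39
  (0, 8/5) → f = -96/5
  (0, 13) → f = -156

The optimum lies where v = 0 and 8u + 3v = 39.
Solving simultaneously gives u = 39/8, v = 0.

u = 39/8, v = 0, maximum f = 39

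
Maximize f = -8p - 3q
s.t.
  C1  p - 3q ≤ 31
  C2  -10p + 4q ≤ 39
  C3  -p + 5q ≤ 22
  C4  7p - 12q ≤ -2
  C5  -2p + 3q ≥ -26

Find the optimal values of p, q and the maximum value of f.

p = -5, q = -11/4, maximum f = 193/4

Feasible corners and f = -8p - 3q:
  (-107/46, 181/46) → f = 313/46
  (-5, -11/4) → f = 193/4
  (254/23, 152/23) → f = -2488/23

At the optimal vertex, -10p + 4q = 39 and 7p - 12q = -2.
Solving simultaneously gives p = -5, q = -11/4.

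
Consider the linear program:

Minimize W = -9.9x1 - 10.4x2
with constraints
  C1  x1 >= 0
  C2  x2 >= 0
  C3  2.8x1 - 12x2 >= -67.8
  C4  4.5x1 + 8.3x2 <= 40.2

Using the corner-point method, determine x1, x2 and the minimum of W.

Feasible corners and W = -9.9x1 - 10.4x2:
  (0, 0) → W = 0
  (0, 402/83) → W = -20904/415
  (134/15, 0) → W = -2211/25

The optimum lies where x2 = 0 and 4.5x1 + 8.3x2 = 40.2.
Solving simultaneously gives x1 = 134/15, x2 = 0.

x1 = 134/15, x2 = 0, minimum W = -2211/25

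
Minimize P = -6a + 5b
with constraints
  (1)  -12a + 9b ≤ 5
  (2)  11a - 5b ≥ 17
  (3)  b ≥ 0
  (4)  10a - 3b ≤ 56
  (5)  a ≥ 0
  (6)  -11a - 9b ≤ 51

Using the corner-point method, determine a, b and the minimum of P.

Feasible corners and P = -6a + 5b:
  (178/39, 259/39) → P = 227/39
  (173/18, 361/27) → P = 248/27
  (17/11, 0) → P = -102/11
  (28/5, 0) → P = -168/5

At the optimal vertex, b = 0 and 10a - 3b = 56.
Solving simultaneously gives a = 28/5, b = 0.

a = 28/5, b = 0, minimum P = -168/5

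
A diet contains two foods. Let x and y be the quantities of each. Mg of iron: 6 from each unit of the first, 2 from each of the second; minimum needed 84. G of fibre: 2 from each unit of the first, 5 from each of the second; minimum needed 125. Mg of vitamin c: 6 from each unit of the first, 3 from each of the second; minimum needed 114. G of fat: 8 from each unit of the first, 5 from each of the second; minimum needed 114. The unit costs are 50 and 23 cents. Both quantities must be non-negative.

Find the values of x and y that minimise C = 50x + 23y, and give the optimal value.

x = 4, y = 30, minimum C = 890

The feasible region is unbounded (it extends along (0, 1), (1, 0)), but C strictly increases along every unbounded feasible direction, so there is no improving ray and the minimum is attained at a vertex.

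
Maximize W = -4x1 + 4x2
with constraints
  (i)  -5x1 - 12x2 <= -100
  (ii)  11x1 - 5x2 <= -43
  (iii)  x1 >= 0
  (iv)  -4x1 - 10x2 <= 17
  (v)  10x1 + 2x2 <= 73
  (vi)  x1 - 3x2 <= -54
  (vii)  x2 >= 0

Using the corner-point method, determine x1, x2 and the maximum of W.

x1 = 0, x2 = 73/2, maximum W = 146

Corner points and W = -4x1 + 4x2:
  (0, 73/2) → W = 146
  (0, 18) → W = 72
  (111/32, 613/32) → W = 251/4

The optimum lies where x1 = 0 and 10x1 + 2x2 = 73.
Solving simultaneously gives x1 = 0, x2 = 73/2.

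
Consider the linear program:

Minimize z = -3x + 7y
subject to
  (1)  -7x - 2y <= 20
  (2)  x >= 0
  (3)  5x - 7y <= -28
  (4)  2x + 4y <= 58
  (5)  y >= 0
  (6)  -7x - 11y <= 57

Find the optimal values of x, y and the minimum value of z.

Feasible corners and z = -3x + 7y:
  (0, 4) → z = 28
  (0, 29/2) → z = 203/2
  (147/17, 173/17) → z = 770/17

x = 0, y = 4, minimum z = 28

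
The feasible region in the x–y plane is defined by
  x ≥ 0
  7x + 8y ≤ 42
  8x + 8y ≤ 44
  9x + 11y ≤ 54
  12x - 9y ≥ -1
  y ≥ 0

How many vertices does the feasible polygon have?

The feasible vertices (each the meet of two boundaries and inside every other half-plane) are:
  (0, 1/9)
  (0, 0)
  (13/4, 9/4)
  (11/2, 0)
  (475/213, 219/71)

5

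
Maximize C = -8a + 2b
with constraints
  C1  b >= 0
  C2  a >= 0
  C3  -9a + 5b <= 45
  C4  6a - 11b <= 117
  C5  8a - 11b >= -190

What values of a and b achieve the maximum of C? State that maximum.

Corner points and C = -8a + 2b:
  (0, 0) → C = 0
  (39/2, 0) → C = -156
  (0, 9) → C = 18
  (455/59, 1350/59) → C = -940/59
The feasible region is unbounded (it extends along (11, 6), (11, 8)), but C strictly decreases along every unbounded feasible direction, so there is no improving ray and the maximum is attained at a vertex.

The optimum lies where a = 0 and -9a + 5b = 45.
Solving simultaneously gives a = 0, b = 9.

a = 0, b = 9, maximum C = 18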